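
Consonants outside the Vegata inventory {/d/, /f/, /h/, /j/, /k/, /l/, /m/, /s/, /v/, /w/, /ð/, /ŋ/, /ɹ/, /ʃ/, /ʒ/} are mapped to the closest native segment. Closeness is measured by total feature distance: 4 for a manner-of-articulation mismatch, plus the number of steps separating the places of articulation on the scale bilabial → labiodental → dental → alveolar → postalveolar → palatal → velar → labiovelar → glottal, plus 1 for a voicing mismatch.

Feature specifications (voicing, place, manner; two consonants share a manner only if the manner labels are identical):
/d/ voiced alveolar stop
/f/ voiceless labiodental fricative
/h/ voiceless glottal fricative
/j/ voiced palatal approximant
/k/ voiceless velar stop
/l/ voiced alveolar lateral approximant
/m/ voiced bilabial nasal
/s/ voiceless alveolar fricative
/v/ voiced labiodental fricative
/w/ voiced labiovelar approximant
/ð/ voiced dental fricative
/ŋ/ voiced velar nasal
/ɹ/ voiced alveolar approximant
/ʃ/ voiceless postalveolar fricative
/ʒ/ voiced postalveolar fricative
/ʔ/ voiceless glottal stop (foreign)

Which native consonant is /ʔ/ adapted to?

/k/ is closest: same manner (stop), place distance 2 (glottal→velar), same voicing; total 2. Next closest is /h/ at distance 4.

k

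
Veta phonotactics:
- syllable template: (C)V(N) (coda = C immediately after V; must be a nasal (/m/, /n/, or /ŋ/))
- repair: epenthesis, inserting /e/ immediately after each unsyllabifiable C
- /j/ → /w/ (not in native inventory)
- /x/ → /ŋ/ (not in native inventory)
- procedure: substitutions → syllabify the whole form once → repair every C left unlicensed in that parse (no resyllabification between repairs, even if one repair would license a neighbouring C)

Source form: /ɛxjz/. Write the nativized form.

ɛŋweze

Substitution: /x/ → /ŋ/, /j/ → /w/, giving /ɛŋwz/.
The consonants /w/, /z/ cannot be parsed into a legal (C)V(N) syllable (only a nasal (/m/, /n/, or /ŋ/) is licensed in coda position; onsets are limited to one consonant).
Each unlicensed consonant becomes the onset of a new syllable: /w/ → /we/, /z/ → /ze/.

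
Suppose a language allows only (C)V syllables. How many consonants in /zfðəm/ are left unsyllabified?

3

Under (C)V, the unsyllabifiable consonants are /z/, /f/, /m/ (no codas are permitted; onsets are limited to one consonant).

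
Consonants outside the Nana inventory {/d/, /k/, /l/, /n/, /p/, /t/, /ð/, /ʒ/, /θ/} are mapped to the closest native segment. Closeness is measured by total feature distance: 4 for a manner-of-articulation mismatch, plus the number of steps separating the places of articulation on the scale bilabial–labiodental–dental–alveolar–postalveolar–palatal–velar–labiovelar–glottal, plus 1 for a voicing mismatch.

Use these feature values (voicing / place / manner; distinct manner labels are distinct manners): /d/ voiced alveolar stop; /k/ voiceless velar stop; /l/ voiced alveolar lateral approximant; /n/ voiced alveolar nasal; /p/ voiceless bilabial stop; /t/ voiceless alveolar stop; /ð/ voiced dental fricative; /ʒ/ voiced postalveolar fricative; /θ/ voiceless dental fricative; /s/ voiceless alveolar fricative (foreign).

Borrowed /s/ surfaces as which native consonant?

/θ/ is closest: same manner (fricative), place distance 1 (alveolar→dental), same voicing; total 1. Next closest is /ð/ at distance 2.

θ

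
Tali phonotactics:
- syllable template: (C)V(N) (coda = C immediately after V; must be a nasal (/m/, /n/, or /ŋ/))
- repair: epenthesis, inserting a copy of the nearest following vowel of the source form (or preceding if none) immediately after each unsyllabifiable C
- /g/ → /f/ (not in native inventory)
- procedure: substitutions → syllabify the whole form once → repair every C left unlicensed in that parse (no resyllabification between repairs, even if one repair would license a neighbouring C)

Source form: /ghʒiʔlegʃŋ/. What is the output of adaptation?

Substitution: /g/ → /f/, giving /fhʒiʔlefʃŋ/.
Under (C)V(N), the unsyllabifiable consonants are /f/, /h/, /ʔ/, /f/, /ʃ/, /ŋ/ (only a nasal (/m/, /n/, or /ŋ/) is licensed in coda position; onsets are limited to one consonant).
Epenthesis after each stranded consonant: /f/ → /fi/, /h/ → /hi/, /ʔ/ → /ʔe/, /f/ → /fe/, /ʃ/ → /ʃe/, /ŋ/ → /ŋe/.

fihiʒiʔelefeʃeŋe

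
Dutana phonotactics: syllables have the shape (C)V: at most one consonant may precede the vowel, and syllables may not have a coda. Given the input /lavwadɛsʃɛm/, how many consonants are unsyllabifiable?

The consonants /v/, /s/, /m/ cannot be parsed into a legal (C)V syllable (no codas are permitted; onsets are limited to one consonant).

3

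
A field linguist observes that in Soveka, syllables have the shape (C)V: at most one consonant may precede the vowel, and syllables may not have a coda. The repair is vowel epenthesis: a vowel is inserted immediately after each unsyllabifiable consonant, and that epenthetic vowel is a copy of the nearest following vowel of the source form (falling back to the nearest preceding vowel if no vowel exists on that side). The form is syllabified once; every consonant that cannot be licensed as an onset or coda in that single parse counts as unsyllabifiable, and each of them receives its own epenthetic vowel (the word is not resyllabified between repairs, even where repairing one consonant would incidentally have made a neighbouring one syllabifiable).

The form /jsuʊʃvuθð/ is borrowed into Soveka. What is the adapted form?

Under (C)V, the unsyllabifiable consonants are /j/, /ʃ/, /θ/, /ð/ (no codas are permitted; onsets are limited to one consonant).
Each unlicensed consonant becomes the onset of a new syllable: /j/ → /ju/, /ʃ/ → /ʃu/, /θ/ → /θu/, /ð/ → /ðu/.

jusuʊʃuvuθuðu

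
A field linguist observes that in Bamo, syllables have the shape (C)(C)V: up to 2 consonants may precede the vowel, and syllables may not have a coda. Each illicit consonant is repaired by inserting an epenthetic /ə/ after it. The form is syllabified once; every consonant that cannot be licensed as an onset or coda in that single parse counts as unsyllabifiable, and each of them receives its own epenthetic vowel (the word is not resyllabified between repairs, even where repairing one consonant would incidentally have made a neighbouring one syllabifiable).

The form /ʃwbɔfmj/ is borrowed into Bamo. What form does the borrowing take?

Under (C)(C)V, the unsyllabifiable consonants are /ʃ/, /f/, /m/, /j/ (no codas are permitted; onsets may contain at most 2 consonants).
Epenthesis after each stranded consonant: /ʃ/ → /ʃə/, /f/ → /fə/, /m/ → /mə/, /j/ → /jə/.

ʃəwbɔfəməjə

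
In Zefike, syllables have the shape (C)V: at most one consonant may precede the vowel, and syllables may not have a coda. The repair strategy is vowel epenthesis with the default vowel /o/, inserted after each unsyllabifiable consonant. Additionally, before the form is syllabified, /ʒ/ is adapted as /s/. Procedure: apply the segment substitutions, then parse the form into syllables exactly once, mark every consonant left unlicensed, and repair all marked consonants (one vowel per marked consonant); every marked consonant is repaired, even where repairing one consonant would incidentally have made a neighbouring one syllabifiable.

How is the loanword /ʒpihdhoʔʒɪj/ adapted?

Substitution: /ʒ/ → /s/, giving /spihdhoʔsɪj/.
The consonants /s/, /h/, /d/, /ʔ/, /j/ cannot be parsed into a legal (C)V syllable (no codas are permitted; onsets are limited to one consonant).
Epenthesis after each stranded consonant: /s/ → /so/, /h/ → /ho/, /d/ → /do/, /ʔ/ → /ʔo/, /j/ → /jo/.

sopihodohoʔosɪjo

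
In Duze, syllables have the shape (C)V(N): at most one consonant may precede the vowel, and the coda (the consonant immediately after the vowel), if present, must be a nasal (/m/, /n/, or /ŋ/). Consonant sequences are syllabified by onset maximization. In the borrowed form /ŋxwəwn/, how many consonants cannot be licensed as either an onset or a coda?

Under (C)V(N), the unsyllabifiable consonants are /ŋ/, /x/, /w/, /n/ (only a nasal (/m/, /n/, or /ŋ/) is licensed in coda position; onsets are limited to one consonant).

4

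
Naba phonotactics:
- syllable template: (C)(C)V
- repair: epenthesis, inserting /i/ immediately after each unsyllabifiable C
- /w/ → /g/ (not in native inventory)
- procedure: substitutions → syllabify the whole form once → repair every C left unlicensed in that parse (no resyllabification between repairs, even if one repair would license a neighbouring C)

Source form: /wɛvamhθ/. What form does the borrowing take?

gɛvamihiθi

Substitution: /w/ → /g/, giving /gɛvamhθ/.
The consonants /m/, /h/, /θ/ cannot be parsed into a legal (C)(C)V syllable (no codas are permitted; onsets may contain at most 2 consonants).
Inserting the epenthetic vowel yields /m/ → /mi/, /h/ → /hi/, /θ/ → /θi/.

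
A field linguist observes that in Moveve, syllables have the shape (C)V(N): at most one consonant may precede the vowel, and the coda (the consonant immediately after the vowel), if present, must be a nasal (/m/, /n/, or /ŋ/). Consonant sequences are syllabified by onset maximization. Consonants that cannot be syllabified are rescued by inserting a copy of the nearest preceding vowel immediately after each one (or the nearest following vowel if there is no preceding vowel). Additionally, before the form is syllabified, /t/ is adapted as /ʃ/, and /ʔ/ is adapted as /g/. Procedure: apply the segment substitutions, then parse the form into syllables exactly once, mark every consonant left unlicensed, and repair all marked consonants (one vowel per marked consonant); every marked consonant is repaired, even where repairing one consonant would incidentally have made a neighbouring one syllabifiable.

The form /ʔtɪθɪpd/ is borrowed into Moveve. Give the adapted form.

Substitution: /ʔ/ → /g/, /t/ → /ʃ/, giving /gʃɪθɪpd/.
Syllabifying with onset maximization leaves /g/, /p/, /d/ stranded (only a nasal (/m/, /n/, or /ŋ/) is licensed in coda position; onsets are limited to one consonant).
Epenthesis after each stranded consonant: /g/ → /gɪ/, /p/ → /pɪ/, /d/ → /dɪ/.

gɪʃɪθɪpɪdɪ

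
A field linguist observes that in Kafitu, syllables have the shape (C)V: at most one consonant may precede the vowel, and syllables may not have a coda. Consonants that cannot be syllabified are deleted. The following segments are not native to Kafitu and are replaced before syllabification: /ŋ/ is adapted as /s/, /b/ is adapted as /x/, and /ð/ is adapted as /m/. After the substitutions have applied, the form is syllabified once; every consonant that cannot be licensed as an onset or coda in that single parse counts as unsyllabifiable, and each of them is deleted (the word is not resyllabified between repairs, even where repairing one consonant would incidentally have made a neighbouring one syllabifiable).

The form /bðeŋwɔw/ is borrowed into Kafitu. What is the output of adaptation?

Substitution: /b/ → /x/, /ð/ → /m/, /ŋ/ → /s/, giving /xmeswɔw/.
The consonants /x/, /s/, /w/ cannot be parsed into a legal (C)V syllable (no codas are permitted; onsets are limited to one consonant).
Deleting the stranded consonants removes /x/, /s/, /w/.

mewɔ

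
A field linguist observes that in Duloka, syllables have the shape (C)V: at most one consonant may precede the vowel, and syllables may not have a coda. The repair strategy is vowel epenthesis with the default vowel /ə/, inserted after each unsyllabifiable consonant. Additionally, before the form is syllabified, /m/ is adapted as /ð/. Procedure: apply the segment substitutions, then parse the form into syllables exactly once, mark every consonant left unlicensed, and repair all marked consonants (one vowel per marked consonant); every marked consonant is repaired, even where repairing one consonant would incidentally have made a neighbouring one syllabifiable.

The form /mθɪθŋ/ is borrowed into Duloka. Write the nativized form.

ðəθɪθəŋə

Substitution: /m/ → /ð/, giving /ðθɪθŋ/.
The consonants /ð/, /θ/, /ŋ/ cannot be parsed into a legal (C)V syllable (no codas are permitted; onsets are limited to one consonant).
Inserting the epenthetic vowel yields /ð/ → /ðə/, /θ/ → /θə/, /ŋ/ → /ŋə/.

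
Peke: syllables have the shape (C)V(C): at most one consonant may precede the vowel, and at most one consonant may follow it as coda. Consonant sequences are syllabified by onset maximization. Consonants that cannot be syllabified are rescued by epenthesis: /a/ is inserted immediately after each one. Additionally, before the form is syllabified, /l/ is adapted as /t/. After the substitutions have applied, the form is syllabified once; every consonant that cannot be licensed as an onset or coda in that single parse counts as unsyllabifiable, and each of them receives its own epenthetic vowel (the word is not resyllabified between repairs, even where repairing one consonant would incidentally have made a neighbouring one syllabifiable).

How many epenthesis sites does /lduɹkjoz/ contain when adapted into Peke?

After substitution the input is /tduɹkjoz/.
The unsyllabifiable consonants are /t/, /k/; each receives one epenthetic vowel.

2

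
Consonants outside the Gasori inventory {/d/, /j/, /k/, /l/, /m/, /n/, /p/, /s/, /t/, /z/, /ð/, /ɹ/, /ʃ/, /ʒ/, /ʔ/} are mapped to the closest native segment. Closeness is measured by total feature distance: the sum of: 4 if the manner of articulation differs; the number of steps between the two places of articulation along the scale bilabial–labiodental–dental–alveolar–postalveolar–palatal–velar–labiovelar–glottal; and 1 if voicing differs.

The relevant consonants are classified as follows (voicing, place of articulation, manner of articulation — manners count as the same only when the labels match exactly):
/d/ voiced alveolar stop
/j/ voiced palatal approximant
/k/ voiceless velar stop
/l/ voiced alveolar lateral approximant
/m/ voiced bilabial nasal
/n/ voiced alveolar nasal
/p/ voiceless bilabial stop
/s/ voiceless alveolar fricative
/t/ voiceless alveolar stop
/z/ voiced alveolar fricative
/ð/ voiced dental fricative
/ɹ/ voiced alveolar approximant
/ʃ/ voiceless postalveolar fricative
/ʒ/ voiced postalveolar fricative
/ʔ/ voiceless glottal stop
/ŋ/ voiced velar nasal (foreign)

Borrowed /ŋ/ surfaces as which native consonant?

n

/n/ is closest: same manner (nasal), place distance 3 (velar→alveolar), same voicing; total 3. Next closest is /j/ at distance 5.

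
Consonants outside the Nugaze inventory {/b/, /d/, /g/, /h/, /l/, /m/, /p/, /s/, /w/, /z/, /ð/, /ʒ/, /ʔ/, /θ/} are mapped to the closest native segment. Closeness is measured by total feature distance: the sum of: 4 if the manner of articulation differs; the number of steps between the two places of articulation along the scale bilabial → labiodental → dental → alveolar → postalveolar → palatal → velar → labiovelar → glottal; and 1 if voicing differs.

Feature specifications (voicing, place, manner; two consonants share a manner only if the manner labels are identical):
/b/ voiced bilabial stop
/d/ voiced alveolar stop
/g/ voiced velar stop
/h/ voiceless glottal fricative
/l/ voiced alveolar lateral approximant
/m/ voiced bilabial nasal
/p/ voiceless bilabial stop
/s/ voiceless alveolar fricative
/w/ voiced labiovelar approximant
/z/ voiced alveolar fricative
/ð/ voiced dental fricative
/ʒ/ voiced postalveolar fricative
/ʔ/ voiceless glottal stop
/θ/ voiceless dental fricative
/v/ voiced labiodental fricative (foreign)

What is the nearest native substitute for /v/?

/ð/ is closest: same manner (fricative), place distance 1 (labiodental→dental), same voicing; total 1. Next closest is /z/ at distance 2.

ð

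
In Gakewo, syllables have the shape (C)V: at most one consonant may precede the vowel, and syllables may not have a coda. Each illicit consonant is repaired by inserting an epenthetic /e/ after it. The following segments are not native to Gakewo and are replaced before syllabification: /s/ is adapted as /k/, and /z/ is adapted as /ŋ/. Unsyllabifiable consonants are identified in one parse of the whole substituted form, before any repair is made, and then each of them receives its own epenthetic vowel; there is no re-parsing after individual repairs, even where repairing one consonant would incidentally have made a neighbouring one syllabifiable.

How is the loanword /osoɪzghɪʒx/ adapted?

Substitution: /s/ → /k/, /z/ → /ŋ/, giving /okoɪŋghɪʒx/.
Under (C)V, the unsyllabifiable consonants are /ŋ/, /g/, /ʒ/, /x/ (no codas are permitted; onsets are limited to one consonant).
Each unlicensed consonant becomes the onset of a new syllable: /ŋ/ → /ŋe/, /g/ → /ge/, /ʒ/ → /ʒe/, /x/ → /xe/.

okoɪŋegehɪʒexe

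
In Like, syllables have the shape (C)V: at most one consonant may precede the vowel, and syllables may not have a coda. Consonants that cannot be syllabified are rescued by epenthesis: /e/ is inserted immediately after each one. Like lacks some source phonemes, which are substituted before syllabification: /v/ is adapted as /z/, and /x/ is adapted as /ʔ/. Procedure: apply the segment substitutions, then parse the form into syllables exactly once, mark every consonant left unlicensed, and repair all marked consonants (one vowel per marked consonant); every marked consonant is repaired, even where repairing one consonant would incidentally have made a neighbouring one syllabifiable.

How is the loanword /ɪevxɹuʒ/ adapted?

ɪezeʔeɹuʒe

Substitution: /v/ → /z/, /x/ → /ʔ/, giving /ɪezʔɹuʒ/.
Syllabifying with onset maximization leaves /z/, /ʔ/, /ʒ/ stranded (no codas are permitted; onsets are limited to one consonant).
Inserting the epenthetic vowel yields /z/ → /ze/, /ʔ/ → /ʔe/, /ʒ/ → /ʒe/.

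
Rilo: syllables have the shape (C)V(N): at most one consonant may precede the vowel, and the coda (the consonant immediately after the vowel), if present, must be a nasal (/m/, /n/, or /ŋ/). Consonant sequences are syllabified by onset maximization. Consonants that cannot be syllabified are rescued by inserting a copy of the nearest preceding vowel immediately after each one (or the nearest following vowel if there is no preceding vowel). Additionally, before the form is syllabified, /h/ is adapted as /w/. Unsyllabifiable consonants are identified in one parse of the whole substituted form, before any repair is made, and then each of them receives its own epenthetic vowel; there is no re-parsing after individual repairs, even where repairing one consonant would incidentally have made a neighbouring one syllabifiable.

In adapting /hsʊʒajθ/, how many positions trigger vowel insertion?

3

After substitution the input is /wsʊʒajθ/.
The unsyllabifiable consonants are /w/, /j/, /θ/; each receives one epenthetic vowel.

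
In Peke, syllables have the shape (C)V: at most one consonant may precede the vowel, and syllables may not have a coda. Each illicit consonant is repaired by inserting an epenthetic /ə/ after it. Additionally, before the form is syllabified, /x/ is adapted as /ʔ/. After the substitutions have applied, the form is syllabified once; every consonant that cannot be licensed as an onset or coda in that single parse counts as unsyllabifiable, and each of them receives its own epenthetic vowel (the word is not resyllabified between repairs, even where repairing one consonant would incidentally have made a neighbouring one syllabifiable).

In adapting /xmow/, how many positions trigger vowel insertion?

After substitution the input is /ʔmow/.
The unsyllabifiable consonants are /ʔ/, /w/; each receives one epenthetic vowel.

2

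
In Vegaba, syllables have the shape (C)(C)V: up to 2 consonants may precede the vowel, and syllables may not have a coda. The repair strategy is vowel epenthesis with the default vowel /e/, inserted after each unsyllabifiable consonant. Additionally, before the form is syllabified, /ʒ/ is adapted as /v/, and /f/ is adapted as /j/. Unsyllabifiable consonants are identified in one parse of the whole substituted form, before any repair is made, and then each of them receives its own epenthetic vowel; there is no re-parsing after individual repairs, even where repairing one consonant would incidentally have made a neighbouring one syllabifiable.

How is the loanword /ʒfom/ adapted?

vjome

Substitution: /ʒ/ → /v/, /f/ → /j/, giving /vjom/.
The consonants /m/ cannot be parsed into a legal (C)(C)V syllable (no codas are permitted; onsets may contain at most 2 consonants).
Epenthesis after each stranded consonant: /m/ → /me/.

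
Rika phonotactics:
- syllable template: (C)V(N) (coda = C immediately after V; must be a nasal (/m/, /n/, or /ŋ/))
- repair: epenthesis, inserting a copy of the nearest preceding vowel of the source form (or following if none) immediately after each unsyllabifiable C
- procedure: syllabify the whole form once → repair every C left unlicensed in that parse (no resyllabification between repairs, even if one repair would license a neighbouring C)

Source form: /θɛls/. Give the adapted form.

Under (C)V(N), the unsyllabifiable consonants are /l/, /s/ (only a nasal (/m/, /n/, or /ŋ/) is licensed in coda position; onsets are limited to one consonant).
Epenthesis after each stranded consonant: /l/ → /lɛ/, /s/ → /sɛ/.

θɛlɛsɛ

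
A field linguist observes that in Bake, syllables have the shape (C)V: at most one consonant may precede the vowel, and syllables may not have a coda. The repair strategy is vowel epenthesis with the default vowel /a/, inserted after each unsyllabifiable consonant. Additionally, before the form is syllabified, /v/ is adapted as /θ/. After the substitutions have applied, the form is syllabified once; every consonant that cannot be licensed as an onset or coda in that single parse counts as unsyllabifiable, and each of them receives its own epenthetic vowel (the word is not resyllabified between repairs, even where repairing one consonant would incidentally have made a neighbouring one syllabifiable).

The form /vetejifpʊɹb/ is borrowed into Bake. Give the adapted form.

Substitution: /v/ → /θ/, giving /θetejifpʊɹb/.
Under (C)V, the unsyllabifiable consonants are /f/, /ɹ/, /b/ (no codas are permitted; onsets are limited to one consonant).
Each unlicensed consonant becomes the onset of a new syllable: /f/ → /fa/, /ɹ/ → /ɹa/, /b/ → /ba/.

θetejifapʊɹaba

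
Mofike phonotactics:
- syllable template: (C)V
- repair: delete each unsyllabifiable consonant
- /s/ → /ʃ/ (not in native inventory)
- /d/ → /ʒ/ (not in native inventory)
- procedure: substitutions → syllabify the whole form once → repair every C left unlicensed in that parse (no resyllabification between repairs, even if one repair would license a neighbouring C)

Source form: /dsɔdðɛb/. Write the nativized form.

ʃɔðɛ

Substitution: /d/ → /ʒ/, /s/ → /ʃ/, giving /ʒʃɔʒðɛb/.
The consonants /ʒ/, /ʒ/, /b/ cannot be parsed into a legal (C)V syllable (no codas are permitted; onsets are limited to one consonant).
Deletion applies to /ʒ/, /ʒ/, /b/.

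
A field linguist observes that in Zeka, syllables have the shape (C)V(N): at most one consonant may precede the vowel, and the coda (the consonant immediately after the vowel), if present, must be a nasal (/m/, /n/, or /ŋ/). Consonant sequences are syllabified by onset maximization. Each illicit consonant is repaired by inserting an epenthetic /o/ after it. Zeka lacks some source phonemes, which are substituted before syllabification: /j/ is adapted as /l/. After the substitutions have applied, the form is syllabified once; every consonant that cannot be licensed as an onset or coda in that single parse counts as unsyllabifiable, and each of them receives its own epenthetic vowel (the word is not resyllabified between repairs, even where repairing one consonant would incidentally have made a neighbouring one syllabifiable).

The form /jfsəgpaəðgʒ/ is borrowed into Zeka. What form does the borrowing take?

lofosəgopaəðogoʒo

Substitution: /j/ → /l/, giving /lfsəgpaəðgʒ/.
The consonants /l/, /f/, /g/, /ð/, /g/, /ʒ/ cannot be parsed into a legal (C)V(N) syllable (only a nasal (/m/, /n/, or /ŋ/) is licensed in coda position; onsets are limited to one consonant).
Epenthesis after each stranded consonant: /l/ → /lo/, /f/ → /fo/, /g/ → /go/, /ð/ → /ðo/, /g/ → /go/, /ʒ/ → /ʒo/.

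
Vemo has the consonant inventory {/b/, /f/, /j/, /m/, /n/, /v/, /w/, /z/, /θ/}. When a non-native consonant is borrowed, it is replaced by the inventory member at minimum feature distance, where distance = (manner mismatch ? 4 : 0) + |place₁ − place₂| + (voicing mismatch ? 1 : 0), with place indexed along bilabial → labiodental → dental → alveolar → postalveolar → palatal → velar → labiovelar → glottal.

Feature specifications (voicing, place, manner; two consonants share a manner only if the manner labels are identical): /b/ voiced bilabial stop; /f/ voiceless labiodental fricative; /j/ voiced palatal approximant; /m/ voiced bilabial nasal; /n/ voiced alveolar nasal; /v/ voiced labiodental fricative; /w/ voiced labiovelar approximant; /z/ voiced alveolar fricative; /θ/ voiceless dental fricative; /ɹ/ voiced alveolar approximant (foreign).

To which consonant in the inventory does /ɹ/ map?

j

/j/ is closest: same manner (approximant), place distance 2 (alveolar→palatal), same voicing; total 2. Next closest is /n/ at distance 4.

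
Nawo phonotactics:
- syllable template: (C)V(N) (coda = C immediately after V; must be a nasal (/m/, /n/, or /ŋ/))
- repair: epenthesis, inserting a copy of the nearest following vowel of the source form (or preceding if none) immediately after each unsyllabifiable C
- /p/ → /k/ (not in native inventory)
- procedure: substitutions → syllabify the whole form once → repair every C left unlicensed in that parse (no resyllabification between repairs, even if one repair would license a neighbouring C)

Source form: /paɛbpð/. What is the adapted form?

kaɛbɛkɛðɛ

Substitution: /p/ → /k/, giving /kaɛbkð/.
Syllabifying with onset maximization leaves /b/, /k/, /ð/ stranded (only a nasal (/m/, /n/, or /ŋ/) is licensed in coda position; onsets are limited to one consonant).
Inserting the epenthetic vowel yields /b/ → /bɛ/, /k/ → /kɛ/, /ð/ → /ðɛ/.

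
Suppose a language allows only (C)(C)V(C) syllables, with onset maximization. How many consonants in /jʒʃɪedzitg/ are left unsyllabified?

2

The consonants /j/, /g/ cannot be parsed into a legal (C)(C)V(C) syllable (at most one coda consonant is licensed; onsets may contain at most 2 consonants).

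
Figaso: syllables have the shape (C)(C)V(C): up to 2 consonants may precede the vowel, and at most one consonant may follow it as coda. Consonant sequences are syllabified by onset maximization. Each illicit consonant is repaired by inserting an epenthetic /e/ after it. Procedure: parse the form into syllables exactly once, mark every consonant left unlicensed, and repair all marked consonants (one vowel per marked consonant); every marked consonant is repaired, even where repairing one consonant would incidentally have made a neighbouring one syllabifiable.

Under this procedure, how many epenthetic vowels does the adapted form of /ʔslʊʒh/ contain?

2

The unsyllabifiable consonants are /ʔ/, /h/; each receives one epenthetic vowel.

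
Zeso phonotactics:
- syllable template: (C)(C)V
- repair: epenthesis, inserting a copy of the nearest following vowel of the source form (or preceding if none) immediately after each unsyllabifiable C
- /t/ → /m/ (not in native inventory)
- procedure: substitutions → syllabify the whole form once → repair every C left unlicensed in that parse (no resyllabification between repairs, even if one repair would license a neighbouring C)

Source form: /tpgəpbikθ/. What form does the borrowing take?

məpgəpbikiθi

Substitution: /t/ → /m/, giving /mpgəpbikθ/.
The consonants /m/, /k/, /θ/ cannot be parsed into a legal (C)(C)V syllable (no codas are permitted; onsets may contain at most 2 consonants).
Inserting the epenthetic vowel yields /m/ → /mə/, /k/ → /ki/, /θ/ → /θi/.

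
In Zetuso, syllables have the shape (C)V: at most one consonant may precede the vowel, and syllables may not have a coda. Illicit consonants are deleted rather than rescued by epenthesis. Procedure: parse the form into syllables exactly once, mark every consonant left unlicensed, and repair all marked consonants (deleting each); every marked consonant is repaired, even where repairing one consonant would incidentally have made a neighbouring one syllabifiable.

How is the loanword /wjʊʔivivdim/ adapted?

jʊʔividi

Under (C)V, the unsyllabifiable consonants are /w/, /v/, /m/ (no codas are permitted; onsets are limited to one consonant).
Deleting the stranded consonants removes /w/, /v/, /m/.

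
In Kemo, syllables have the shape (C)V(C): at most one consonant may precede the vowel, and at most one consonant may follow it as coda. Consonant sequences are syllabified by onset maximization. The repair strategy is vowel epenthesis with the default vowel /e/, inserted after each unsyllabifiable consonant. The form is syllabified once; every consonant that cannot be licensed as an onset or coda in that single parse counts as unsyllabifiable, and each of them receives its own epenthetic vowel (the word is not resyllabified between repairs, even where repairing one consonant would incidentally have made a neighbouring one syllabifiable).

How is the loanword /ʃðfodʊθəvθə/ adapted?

Under (C)V(C), the unsyllabifiable consonants are /ʃ/, /ð/ (at most one coda consonant is licensed; onsets are limited to one consonant).
Epenthesis after each stranded consonant: /ʃ/ → /ʃe/, /ð/ → /ðe/.

ʃeðefodʊθəvθə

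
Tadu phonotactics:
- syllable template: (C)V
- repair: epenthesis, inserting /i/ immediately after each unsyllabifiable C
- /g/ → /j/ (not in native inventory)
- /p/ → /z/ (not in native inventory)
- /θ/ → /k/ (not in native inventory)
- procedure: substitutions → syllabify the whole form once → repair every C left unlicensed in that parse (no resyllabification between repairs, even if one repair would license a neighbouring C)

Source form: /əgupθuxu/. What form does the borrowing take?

əjuzikuxu

Substitution: /g/ → /j/, /p/ → /z/, /θ/ → /k/, giving /əjuzkuxu/.
Syllabifying with onset maximization leaves /z/ stranded (no codas are permitted; onsets are limited to one consonant).
Epenthesis after each stranded consonant: /z/ → /zi/.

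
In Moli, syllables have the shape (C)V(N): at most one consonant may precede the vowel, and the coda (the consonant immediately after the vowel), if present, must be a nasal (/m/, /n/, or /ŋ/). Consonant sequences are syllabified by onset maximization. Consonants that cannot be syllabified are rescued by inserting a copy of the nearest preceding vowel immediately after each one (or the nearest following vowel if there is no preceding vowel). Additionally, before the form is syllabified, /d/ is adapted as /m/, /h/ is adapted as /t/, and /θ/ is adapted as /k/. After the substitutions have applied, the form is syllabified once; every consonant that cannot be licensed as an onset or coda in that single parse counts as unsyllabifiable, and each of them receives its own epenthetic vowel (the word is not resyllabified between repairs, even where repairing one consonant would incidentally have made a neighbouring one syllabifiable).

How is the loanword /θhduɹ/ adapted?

kutumuɹu

Substitution: /θ/ → /k/, /h/ → /t/, /d/ → /m/, giving /ktmuɹ/.
Under (C)V(N), the unsyllabifiable consonants are /k/, /t/, /ɹ/ (only a nasal (/m/, /n/, or /ŋ/) is licensed in coda position; onsets are limited to one consonant).
Epenthesis after each stranded consonant: /k/ → /ku/, /t/ → /tu/, /ɹ/ → /ɹu/.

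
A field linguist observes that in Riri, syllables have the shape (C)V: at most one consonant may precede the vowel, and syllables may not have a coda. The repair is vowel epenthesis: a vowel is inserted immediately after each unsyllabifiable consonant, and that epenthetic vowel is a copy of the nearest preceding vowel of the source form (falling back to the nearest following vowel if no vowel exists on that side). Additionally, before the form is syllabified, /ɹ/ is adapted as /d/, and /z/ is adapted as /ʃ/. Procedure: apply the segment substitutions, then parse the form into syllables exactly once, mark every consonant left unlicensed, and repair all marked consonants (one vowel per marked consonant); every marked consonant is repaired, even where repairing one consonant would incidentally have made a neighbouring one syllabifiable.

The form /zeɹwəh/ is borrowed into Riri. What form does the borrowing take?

ʃedewəhə

Substitution: /z/ → /ʃ/, /ɹ/ → /d/, giving /ʃedwəh/.
Under (C)V, the unsyllabifiable consonants are /d/, /h/ (no codas are permitted; onsets are limited to one consonant).
Inserting the epenthetic vowel yields /d/ → /de/, /h/ → /hə/.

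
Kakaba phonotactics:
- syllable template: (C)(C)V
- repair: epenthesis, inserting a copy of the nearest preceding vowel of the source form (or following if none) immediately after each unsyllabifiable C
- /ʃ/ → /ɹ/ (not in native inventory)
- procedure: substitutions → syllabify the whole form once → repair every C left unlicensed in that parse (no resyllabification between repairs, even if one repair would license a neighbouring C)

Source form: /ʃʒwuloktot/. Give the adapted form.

ɹuʒwuloktoto

Substitution: /ʃ/ → /ɹ/, giving /ɹʒwuloktot/.
Syllabifying with onset maximization leaves /ɹ/, /t/ stranded (no codas are permitted; onsets may contain at most 2 consonants).
Epenthesis after each stranded consonant: /ɹ/ → /ɹu/, /t/ → /to/.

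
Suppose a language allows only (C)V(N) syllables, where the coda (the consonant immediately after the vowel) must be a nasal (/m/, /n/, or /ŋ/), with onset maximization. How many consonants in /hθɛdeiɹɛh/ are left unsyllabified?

2

The consonants /h/, /h/ cannot be parsed into a legal (C)V(N) syllable (only a nasal (/m/, /n/, or /ŋ/) is licensed in coda position; onsets are limited to one consonant).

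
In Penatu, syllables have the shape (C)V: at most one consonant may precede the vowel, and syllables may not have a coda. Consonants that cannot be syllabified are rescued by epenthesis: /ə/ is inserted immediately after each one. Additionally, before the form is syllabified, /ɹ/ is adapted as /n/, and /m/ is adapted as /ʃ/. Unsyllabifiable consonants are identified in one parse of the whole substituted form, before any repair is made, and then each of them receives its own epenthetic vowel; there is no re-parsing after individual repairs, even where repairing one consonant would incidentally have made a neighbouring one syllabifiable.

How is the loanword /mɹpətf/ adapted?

ʃənəpətəfə

Substitution: /m/ → /ʃ/, /ɹ/ → /n/, giving /ʃnpətf/.
The consonants /ʃ/, /n/, /t/, /f/ cannot be parsed into a legal (C)V syllable (no codas are permitted; onsets are limited to one consonant).
Inserting the epenthetic vowel yields /ʃ/ → /ʃə/, /n/ → /nə/, /t/ → /tə/, /f/ → /fə/.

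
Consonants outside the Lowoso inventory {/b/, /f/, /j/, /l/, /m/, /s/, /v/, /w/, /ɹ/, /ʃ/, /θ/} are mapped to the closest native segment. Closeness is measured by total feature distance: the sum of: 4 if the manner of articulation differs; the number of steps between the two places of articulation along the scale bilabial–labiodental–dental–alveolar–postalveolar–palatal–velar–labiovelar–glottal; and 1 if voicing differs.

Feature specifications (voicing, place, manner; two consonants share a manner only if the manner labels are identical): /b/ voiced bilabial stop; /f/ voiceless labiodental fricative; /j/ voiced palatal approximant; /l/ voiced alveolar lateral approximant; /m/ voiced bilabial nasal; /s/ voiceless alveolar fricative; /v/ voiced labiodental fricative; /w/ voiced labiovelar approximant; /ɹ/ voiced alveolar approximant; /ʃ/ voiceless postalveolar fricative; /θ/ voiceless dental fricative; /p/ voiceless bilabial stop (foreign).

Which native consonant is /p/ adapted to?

/b/ is closest: same manner (stop), place distance 0 (bilabial→bilabial), voicing differs (+1); total 1. Next closest is /f/ at distance 5.

b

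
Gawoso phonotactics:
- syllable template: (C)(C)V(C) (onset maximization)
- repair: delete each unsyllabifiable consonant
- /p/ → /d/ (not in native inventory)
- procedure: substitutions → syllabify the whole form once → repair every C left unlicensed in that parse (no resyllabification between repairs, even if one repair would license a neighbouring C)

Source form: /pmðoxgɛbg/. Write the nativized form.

Substitution: /p/ → /d/, giving /dmðoxgɛbg/.
Syllabifying with onset maximization leaves /d/, /g/ stranded (at most one coda consonant is licensed; onsets may contain at most 2 consonants).
Deletion applies to /d/, /g/.

mðoxgɛb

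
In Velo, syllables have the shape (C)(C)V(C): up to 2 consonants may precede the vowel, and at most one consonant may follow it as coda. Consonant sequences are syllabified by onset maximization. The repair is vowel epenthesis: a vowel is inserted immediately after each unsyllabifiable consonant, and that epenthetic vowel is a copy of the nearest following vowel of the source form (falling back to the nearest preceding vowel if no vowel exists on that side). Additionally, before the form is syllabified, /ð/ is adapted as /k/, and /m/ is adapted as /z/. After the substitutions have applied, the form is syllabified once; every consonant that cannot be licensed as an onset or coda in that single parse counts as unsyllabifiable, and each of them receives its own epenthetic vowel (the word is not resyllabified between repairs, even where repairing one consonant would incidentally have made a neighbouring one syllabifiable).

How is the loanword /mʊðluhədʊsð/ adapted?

Substitution: /m/ → /z/, /ð/ → /k/, giving /zʊkluhədʊsk/.
The consonants /k/ cannot be parsed into a legal (C)(C)V(C) syllable (at most one coda consonant is licensed; onsets may contain at most 2 consonants).
Each unlicensed consonant becomes the onset of a new syllable: /k/ → /kʊ/.

zʊkluhədʊskʊ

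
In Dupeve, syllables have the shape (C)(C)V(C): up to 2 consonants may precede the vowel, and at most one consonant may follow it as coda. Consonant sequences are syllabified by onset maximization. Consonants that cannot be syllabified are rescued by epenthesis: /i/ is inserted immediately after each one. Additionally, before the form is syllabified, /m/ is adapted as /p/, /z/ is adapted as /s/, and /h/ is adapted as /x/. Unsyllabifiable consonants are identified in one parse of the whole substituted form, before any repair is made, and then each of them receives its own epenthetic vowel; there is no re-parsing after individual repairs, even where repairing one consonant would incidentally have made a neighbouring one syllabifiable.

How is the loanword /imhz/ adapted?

Substitution: /m/ → /p/, /h/ → /x/, /z/ → /s/, giving /ipxs/.
The consonants /x/, /s/ cannot be parsed into a legal (C)(C)V(C) syllable (at most one coda consonant is licensed; onsets may contain at most 2 consonants).
Inserting the epenthetic vowel yields /x/ → /xi/, /s/ → /si/.

ipxisi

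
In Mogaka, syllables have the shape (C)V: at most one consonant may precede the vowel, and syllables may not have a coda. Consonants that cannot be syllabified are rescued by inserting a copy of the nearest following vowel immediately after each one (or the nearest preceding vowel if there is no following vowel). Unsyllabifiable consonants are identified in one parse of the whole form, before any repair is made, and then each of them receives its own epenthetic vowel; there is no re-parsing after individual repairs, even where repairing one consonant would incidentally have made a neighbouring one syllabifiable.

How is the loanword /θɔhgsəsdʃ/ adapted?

θɔhəgəsəsədəʃə

Under (C)V, the unsyllabifiable consonants are /h/, /g/, /s/, /d/, /ʃ/ (no codas are permitted; onsets are limited to one consonant).
Each unlicensed consonant becomes the onset of a new syllable: /h/ → /hə/, /g/ → /gə/, /s/ → /sə/, /d/ → /də/, /ʃ/ → /ʃə/.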